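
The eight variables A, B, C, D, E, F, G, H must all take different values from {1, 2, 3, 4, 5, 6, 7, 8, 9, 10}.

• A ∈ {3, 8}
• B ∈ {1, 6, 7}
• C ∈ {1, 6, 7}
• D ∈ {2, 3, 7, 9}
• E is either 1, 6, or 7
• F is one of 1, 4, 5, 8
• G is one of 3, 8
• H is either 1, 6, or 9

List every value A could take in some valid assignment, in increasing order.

3, 8

The 2 variables A and G are confined to {3, 8}, which locks those values in; drop them from D, F.
The 3 variables B, C, E are confined to {1, 6, 7}, which locks those values in; drop them from D, F, H.
H has just one choice, so H = 9. Strike 9 from D.
D must be 2 (only option left).
No further eliminations apply; A can still be any of 3, 8.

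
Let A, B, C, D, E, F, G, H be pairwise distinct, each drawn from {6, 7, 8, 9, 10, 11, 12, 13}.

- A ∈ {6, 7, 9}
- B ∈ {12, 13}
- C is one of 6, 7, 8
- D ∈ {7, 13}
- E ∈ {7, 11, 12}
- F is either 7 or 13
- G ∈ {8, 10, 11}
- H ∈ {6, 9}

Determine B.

Among the 8 variables, 10 fits only G (and all 8 values in {6, 7, 8, 9, 10, 11, 12, 13} must be used), so G = 10.
Among the 7 still-open variables, 8 fits only C (and all 7 values in {6, 7, 8, 9, 11, 12, 13} must be used), so C = 8.
The 6 still-open variables draw from only 6 values {6, 7, 9, 11, 12, 13}, so each is used; only E can be 11, hence E = 11.
The 5 still-open variables draw from only 5 values {6, 7, 9, 12, 13}, so each is used; only B can be 12, hence B = 12.

12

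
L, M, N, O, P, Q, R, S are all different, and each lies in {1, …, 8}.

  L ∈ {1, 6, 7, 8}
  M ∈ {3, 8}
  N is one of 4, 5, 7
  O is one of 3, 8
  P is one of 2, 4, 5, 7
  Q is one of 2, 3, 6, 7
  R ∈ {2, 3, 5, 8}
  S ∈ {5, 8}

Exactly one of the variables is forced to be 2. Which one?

R

Among the 8 variables, 1 fits only L (and all 8 values in {1, 2, 3, 4, 5, 6, 7, 8} must be used), so L = 1.
The 7 still-open variables together cover exactly {2, 3, 4, 5, 6, 7, 8} — 7 values for 7 variables — and 6 appears only in Q's list, so Q = 6.
The 2 variables M and O are confined to {3, 8}, which locks those values in; drop them from R, S.
S has just one choice, so S = 5. Remove 5 from N, P, R.
So 2 goes to R.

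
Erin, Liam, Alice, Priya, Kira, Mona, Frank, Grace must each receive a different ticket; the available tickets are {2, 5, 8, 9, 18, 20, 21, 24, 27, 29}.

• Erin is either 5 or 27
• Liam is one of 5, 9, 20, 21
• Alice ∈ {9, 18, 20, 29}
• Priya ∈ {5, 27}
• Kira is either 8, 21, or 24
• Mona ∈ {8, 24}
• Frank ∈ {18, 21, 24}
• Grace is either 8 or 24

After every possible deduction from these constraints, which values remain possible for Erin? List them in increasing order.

5, 27

Erin and Priya between them cover only {5, 27} — a naked pair. Remove those values from Liam.
The 2 variables Mona and Grace are confined to {8, 24}, which locks those values in; drop them from Kira, Frank.
Kira must be 21 (only option left). Eliminate 21 elsewhere: Liam, Frank.
Frank's domain is down to {18}, so Frank = 18. Remove 18 from Alice.
No further eliminations apply; Erin can still be any of 5, 27.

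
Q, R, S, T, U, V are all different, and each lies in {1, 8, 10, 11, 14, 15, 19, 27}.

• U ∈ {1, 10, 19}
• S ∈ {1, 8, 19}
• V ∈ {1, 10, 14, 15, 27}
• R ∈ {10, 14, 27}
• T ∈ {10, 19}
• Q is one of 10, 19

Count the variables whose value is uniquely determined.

Q and T share exactly the 2 values {10, 19}; by pigeonhole those values go to them, so strike 10, 19 from R, S, U, V.
That leaves U = 1. Strike 1 from S, V.
S must be 8 (only option left).
Determined: S=8, U=1. The other variables each still have more than one consistent value. That makes 2.

2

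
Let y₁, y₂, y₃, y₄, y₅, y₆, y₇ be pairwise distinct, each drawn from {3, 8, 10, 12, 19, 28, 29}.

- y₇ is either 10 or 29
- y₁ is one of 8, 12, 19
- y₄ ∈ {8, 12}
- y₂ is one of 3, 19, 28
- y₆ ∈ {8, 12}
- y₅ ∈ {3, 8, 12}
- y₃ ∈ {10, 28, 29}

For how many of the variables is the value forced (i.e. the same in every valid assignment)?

3

The 2 variables y₄ and y₆ are confined to {8, 12}, which locks those values in; drop them from y₁, y₅.
y₁ has just one choice, so y₁ = 19. Remove 19 from y₂.
y₅ must be 3 (only option left). Strike 3 from y₂.
That leaves y₂ = 28. So y₃ can't be 28.
Determined: y₁=19, y₂=28, y₅=3. The other variables each still have more than one consistent value. That makes 3.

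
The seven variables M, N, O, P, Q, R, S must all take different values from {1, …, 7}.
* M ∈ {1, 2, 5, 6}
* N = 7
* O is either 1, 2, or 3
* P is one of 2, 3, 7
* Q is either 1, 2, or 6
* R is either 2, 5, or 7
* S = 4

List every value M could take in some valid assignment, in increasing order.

N must be 7 (only option left). So P, R can't be 7.
That leaves S = 4.
No further eliminations apply; M can still be any of 1, 2, 5, 6.

1, 2, 5, 6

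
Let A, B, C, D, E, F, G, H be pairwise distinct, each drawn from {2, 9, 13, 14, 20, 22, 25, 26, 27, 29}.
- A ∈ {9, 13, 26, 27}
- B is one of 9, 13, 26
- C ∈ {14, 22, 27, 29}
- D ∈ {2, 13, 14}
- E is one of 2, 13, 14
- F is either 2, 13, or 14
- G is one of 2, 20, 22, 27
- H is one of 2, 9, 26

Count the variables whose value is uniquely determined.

D, E, F share exactly the 3 values {2, 13, 14}; by pigeonhole those values go to them, so strike 2, 13, 14 from A, B, C, G, H.
B and H between them cover only {9, 26} — a naked pair. Remove those values from A.
A has just one choice, so A = 27. Eliminate 27 elsewhere: C, G.
Determined: A=27. The other variables each still have more than one consistent value. That makes 1.

1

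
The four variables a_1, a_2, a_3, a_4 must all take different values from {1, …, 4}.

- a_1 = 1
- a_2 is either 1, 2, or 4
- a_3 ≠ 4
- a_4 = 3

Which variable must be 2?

a_1 must be 1 (only option left). Remove 1 from a_2, a_3.
a_4 must be 3 (only option left). Strike 3 from a_3.
So 2 goes to a_3.

a_3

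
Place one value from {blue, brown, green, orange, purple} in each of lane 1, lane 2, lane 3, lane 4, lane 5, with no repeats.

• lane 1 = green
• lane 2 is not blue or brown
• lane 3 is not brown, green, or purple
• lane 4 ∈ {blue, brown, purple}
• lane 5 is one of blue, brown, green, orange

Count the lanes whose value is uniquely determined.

lane 1's domain is down to {green}, so lane 1 = green. Remove green from lane 2, lane 5.
Determined: lane 1=green. The other lanes each still have more than one consistent value. That makes 1.

1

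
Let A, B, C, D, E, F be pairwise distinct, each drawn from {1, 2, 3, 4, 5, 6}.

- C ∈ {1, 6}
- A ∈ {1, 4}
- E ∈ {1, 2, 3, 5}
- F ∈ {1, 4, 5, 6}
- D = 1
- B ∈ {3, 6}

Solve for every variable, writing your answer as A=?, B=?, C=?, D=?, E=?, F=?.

A=4, B=3, C=6, D=1, E=2, F=5

D's domain is down to {1}, so D = 1. So A, C, E, F can't be 1.
A has just one choice, so A = 4. Remove 4 from F.
C must be 6 (only option left). Eliminate 6 elsewhere: B, F.
F has just one choice, so F = 5. So E can't be 5.
B has just one choice, so B = 3. Remove 3 from E.
E's domain is down to {2}, so E = 2.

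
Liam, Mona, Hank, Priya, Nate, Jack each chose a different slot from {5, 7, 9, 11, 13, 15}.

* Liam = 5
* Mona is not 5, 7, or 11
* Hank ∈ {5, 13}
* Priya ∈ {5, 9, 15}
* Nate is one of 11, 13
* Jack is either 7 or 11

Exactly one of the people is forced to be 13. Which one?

Hank

Liam has just one choice, so Liam = 5. Strike 5 from Hank, Priya.
So 13 goes to Hank.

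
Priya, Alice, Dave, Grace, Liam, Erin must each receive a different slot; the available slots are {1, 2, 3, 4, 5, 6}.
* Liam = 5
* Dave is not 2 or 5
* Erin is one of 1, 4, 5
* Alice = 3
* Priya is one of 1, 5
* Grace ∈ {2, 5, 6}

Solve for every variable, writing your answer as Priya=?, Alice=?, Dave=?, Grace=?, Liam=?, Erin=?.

Alice has just one choice, so Alice = 3. Remove 3 from Dave.
Liam must be 5 (only option left). Remove 5 from Priya, Grace, Erin.
Priya has just one choice, so Priya = 1. Remove 1 from Dave, Erin.
Erin's domain is down to {4}, so Erin = 4. Strike 4 from Dave.
Dave's domain is down to {6}, so Dave = 6. Strike 6 from Grace.
Grace must be 2 (only option left).

Priya=1, Alice=3, Dave=6, Grace=2, Liam=5, Erin=4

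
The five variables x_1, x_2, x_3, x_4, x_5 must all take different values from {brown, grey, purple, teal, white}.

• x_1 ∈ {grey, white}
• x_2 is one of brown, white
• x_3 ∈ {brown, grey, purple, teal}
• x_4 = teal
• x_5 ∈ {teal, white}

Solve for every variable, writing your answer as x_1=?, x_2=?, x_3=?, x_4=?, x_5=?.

x_4 must be teal (only option left). So x_3, x_5 can't be teal.
x_5 must be white (only option left). Remove white from x_1, x_2.
That leaves x_1 = grey. Eliminate grey elsewhere: x_3.
That leaves x_2 = brown. So x_3 can't be brown.
x_3 has just one choice, so x_3 = purple.

x_1=grey, x_2=brown, x_3=purple, x_4=teal, x_5=white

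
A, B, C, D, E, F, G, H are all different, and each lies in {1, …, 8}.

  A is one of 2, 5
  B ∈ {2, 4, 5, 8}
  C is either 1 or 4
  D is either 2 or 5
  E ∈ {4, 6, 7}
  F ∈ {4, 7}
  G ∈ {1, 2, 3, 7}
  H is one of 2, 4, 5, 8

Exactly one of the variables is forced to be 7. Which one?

The 8 variables draw from only 8 values {1, 2, 3, 4, 5, 6, 7, 8}, so each is used; only G can be 3, hence G = 3.
Among the 7 still-open variables, 1 fits only C (and all 7 values in {1, 2, 4, 5, 6, 7, 8} must be used), so C = 1.
Among the 6 still-open variables, 6 fits only E (and all 6 values in {2, 4, 5, 6, 7, 8} must be used), so E = 6.
The 5 still-open variables draw from only 5 values {2, 4, 5, 7, 8}, so each is used; only F can be 7, hence F = 7.

F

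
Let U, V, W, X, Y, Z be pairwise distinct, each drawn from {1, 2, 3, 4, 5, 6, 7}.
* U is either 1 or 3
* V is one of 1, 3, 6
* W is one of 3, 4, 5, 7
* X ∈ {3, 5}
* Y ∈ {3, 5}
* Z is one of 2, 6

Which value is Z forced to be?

2

X and Y between them cover only {3, 5} — a naked pair. Remove those values from U, V, W.
That leaves U = 1. So V can't be 1.
V must be 6 (only option left). Remove 6 from Z.
So Z = 2.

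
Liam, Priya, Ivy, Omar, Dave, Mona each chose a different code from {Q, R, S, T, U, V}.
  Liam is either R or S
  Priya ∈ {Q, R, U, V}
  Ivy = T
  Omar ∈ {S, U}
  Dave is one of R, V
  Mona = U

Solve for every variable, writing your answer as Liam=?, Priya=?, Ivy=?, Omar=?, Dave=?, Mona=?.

Ivy has just one choice, so Ivy = T.
That leaves Mona = U. Strike U from Priya, Omar.
Omar has just one choice, so Omar = S. So Liam can't be S.
Liam's domain is down to {R}, so Liam = R. Remove R from Priya, Dave.
Dave must be V (only option left). Eliminate V elsewhere: Priya.
Priya must be Q (only option left).

Liam=R, Priya=Q, Ivy=T, Omar=S, Dave=V, Mona=U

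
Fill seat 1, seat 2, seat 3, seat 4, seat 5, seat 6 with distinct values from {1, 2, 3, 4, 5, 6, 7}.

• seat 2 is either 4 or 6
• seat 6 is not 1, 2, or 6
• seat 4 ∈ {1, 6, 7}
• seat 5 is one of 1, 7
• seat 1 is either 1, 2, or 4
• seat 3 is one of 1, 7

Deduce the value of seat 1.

seat 3 and seat 5 share exactly the 2 values {1, 7}; by pigeonhole those values go to them, so strike 1, 7 from seat 1, seat 4, seat 6.
That leaves seat 4 = 6. Remove 6 from seat 2.
seat 2 must be 4 (only option left). So seat 1, seat 6 can't be 4.
So seat 1 = 2.

2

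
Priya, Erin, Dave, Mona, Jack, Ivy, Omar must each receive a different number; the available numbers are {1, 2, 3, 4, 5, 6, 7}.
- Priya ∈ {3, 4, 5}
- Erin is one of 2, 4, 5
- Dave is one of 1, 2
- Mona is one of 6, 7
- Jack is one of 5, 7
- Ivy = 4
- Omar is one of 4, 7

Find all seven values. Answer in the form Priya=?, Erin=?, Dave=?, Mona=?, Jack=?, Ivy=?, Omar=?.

Priya=3, Erin=2, Dave=1, Mona=6, Jack=5, Ivy=4, Omar=7

Ivy's domain is down to {4}, so Ivy = 4. So Priya, Erin, Omar can't be 4.
Omar must be 7 (only option left). Remove 7 from Mona, Jack.
That leaves Mona = 6.
That leaves Jack = 5. Remove 5 from Priya, Erin.
Priya's domain is down to {3}, so Priya = 3.
That leaves Erin = 2. Strike 2 from Dave.
Dave's domain is down to {1}, so Dave = 1.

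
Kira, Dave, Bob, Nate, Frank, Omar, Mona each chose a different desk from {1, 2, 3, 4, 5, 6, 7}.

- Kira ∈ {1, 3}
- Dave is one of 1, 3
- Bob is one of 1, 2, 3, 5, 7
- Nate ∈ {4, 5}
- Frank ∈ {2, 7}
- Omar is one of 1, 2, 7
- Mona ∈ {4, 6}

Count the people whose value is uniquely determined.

3

The 7 variables together cover exactly {1, 2, 3, 4, 5, 6, 7} — 7 values for 7 variables — and 6 appears only in Mona's list, so Mona = 6.
Among the 6 still-open variables, 4 fits only Nate (and all 6 values in {1, 2, 3, 4, 5, 7} must be used), so Nate = 4.
The 5 still-open variables draw from only 5 values {1, 2, 3, 5, 7}, so each is used; only Bob can be 5, hence Bob = 5.
The 2 variables Kira and Dave are confined to {1, 3}, which locks those values in; drop them from Omar.
Determined: Bob=5, Nate=4, Mona=6. The other people each still have more than one consistent value. That makes 3.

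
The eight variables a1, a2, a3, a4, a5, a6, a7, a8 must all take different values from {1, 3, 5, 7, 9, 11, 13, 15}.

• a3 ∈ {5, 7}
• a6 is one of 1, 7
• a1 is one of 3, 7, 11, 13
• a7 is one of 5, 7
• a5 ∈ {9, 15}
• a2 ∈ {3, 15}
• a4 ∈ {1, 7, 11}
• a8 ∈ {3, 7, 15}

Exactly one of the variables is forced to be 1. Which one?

a6

Among the 8 variables, 9 fits only a5 (and all 8 values in {1, 3, 5, 7, 9, 11, 13, 15} must be used), so a5 = 9.
The 7 still-open variables together cover exactly {1, 3, 5, 7, 11, 13, 15} — 7 values for 7 variables — and 13 appears only in a1's list, so a1 = 13.
Among the 6 still-open variables, 11 fits only a4 (and all 6 values in {1, 3, 5, 7, 11, 15} must be used), so a4 = 11.
The 5 still-open variables draw from only 5 values {1, 3, 5, 7, 15}, so each is used; only a6 can be 1, hence a6 = 1.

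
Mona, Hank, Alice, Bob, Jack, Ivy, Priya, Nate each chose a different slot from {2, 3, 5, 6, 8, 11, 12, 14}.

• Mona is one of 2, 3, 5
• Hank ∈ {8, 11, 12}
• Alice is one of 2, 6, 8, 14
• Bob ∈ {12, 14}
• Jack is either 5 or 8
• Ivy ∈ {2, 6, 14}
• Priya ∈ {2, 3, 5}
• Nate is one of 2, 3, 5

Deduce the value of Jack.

8

The 8 variables draw from only 8 values {2, 3, 5, 6, 8, 11, 12, 14}, so each is used; only Hank can be 11, hence Hank = 11.
The 7 still-open variables draw from only 7 values {2, 3, 5, 6, 8, 12, 14}, so each is used; only Bob can be 12, hence Bob = 12.
Mona, Priya, Nate between them cover only {2, 3, 5} — a naked triple. Remove those values from Alice, Jack, Ivy.
So Jack = 8.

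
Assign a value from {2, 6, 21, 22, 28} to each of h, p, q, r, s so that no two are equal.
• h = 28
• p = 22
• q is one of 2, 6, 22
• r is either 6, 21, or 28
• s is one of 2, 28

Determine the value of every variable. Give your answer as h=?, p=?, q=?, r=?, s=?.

h's domain is down to {28}, so h = 28. Strike 28 from r, s.
p's domain is down to {22}, so p = 22. Remove 22 from q.
s must be 2 (only option left). Strike 2 from q.
q's domain is down to {6}, so q = 6. Remove 6 from r.
r must be 21 (only option left).

h=28, p=22, q=6, r=21, s=2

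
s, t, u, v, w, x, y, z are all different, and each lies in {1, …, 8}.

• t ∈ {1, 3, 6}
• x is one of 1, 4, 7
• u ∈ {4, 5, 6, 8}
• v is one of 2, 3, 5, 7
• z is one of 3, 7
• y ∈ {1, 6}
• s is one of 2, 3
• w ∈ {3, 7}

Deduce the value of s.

Among the 8 variables, 8 fits only u (and all 8 values in {1, 2, 3, 4, 5, 6, 7, 8} must be used), so u = 8.
The 7 still-open variables draw from only 7 values {1, 2, 3, 4, 5, 6, 7}, so each is used; only x can be 4, hence x = 4.
The 6 still-open variables together cover exactly {1, 2, 3, 5, 6, 7} — 6 values for 6 variables — and 5 appears only in v's list, so v = 5.
Among the 5 still-open variables, 2 fits only s (and all 5 values in {1, 2, 3, 6, 7} must be used), so s = 2.

2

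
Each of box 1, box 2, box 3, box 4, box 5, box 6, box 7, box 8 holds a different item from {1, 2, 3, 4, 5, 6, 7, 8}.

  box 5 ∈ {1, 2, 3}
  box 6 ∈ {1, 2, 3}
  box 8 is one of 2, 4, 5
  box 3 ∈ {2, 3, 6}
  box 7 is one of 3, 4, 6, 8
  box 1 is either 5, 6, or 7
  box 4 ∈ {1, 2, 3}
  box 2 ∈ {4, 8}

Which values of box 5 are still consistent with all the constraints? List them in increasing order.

Among the 8 variables, 7 fits only box 1 (and all 8 values in {1, 2, 3, 4, 5, 6, 7, 8} must be used), so box 1 = 7.
The 7 still-open variables together cover exactly {1, 2, 3, 4, 5, 6, 8} — 7 values for 7 variables — and 5 appears only in box 8's list, so box 8 = 5.
box 4, box 5, box 6 between them cover only {1, 2, 3} — a naked triple. Remove those values from box 3, box 7.
box 3 has just one choice, so box 3 = 6. Strike 6 from box 7.
No further eliminations apply; box 5 can still be any of 1, 2, 3.

1, 2, 3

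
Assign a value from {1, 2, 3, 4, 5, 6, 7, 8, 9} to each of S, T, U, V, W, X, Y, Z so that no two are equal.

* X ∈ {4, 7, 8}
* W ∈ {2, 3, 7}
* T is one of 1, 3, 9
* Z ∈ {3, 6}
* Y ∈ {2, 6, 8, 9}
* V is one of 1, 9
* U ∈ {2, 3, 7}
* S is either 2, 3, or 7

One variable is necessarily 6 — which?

The 8 variables draw from only 8 values {1, 2, 3, 4, 6, 7, 8, 9}, so each is used; only X can be 4, hence X = 4.
Among the 7 still-open variables, 8 fits only Y (and all 7 values in {1, 2, 3, 6, 7, 8, 9} must be used), so Y = 8.
The 6 still-open variables together cover exactly {1, 2, 3, 6, 7, 9} — 6 values for 6 variables — and 6 appears only in Z's list, so Z = 6.

Z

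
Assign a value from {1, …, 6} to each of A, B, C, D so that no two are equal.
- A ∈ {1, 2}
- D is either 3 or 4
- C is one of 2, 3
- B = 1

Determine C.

B must be 1 (only option left). So A can't be 1.
A must be 2 (only option left). Eliminate 2 elsewhere: C.
So C = 3.

3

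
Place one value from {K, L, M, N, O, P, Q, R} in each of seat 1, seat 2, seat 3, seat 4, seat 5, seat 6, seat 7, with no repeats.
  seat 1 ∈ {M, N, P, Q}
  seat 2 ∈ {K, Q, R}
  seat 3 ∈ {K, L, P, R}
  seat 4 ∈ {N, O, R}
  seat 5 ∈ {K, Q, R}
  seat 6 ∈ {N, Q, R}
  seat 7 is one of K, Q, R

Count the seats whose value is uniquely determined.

2

The 3 variables seat 2, seat 5, seat 7 are confined to {K, Q, R}, which locks those values in; drop them from seat 1, seat 3, seat 4, seat 6.
seat 6's domain is down to {N}, so seat 6 = N. So seat 1, seat 4 can't be N.
That leaves seat 4 = O.
Determined: seat 4=O, seat 6=N. The other seats each still have more than one consistent value. That makes 2.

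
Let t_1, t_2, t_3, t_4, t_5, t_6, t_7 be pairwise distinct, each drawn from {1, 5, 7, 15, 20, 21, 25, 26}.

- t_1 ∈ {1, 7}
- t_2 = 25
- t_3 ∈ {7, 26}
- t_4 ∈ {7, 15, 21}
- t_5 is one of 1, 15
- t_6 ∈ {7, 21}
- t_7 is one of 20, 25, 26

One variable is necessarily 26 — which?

t_3

t_2's domain is down to {25}, so t_2 = 25. So t_7 can't be 25.
The 6 still-open variables draw from only 6 values {1, 7, 15, 20, 21, 26}, so each is used; only t_7 can be 20, hence t_7 = 20.
The 5 still-open variables together cover exactly {1, 7, 15, 21, 26} — 5 values for 5 variables — and 26 appears only in t_3's list, so t_3 = 26.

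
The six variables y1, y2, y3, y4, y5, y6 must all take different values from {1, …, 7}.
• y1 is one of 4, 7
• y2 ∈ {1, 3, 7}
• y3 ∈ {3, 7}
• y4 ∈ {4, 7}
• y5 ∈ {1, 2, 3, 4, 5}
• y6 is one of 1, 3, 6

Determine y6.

y1 and y4 share exactly the 2 values {4, 7}; by pigeonhole those values go to them, so strike 4, 7 from y2, y3, y5.
y3 has just one choice, so y3 = 3. Eliminate 3 elsewhere: y2, y5, y6.
y2 has just one choice, so y2 = 1. Strike 1 from y5, y6.
So y6 = 6.

6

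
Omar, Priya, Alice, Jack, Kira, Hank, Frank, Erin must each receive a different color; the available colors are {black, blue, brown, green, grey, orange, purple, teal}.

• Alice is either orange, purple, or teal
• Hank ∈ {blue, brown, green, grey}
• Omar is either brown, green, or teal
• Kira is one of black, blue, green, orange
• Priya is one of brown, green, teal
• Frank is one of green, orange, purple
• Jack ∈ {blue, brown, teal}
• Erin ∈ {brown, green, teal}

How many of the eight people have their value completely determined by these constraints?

The 8 variables together cover exactly {black, blue, brown, green, grey, orange, purple, teal} — 8 values for 8 variables — and black appears only in Kira's list, so Kira = black.
The 7 still-open variables together cover exactly {blue, brown, green, grey, orange, purple, teal} — 7 values for 7 variables — and grey appears only in Hank's list, so Hank = grey.
Among the 6 still-open variables, blue fits only Jack (and all 6 values in {blue, brown, green, orange, purple, teal} must be used), so Jack = blue.
Omar, Priya, Erin between them cover only {brown, green, teal} — a naked triple. Remove those values from Alice, Frank.
Determined: Jack=blue, Kira=black, Hank=grey. The other people each still have more than one consistent value. That makes 3.

3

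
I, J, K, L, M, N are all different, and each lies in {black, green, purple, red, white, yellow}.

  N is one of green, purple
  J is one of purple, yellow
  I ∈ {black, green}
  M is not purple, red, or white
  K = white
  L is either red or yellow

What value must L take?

K must be white (only option left).
Among the 5 still-open variables, red fits only L (and all 5 values in {black, green, purple, red, yellow} must be used), so L = red.

red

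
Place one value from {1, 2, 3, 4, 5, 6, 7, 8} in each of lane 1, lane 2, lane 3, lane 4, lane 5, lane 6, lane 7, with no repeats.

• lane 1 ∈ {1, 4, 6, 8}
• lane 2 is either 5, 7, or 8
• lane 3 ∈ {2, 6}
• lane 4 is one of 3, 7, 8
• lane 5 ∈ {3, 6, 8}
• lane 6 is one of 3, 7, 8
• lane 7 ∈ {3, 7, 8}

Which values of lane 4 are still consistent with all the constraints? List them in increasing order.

The 3 variables lane 4, lane 6, lane 7 are confined to {3, 7, 8}, which locks those values in; drop them from lane 1, lane 2, lane 5.
That leaves lane 2 = 5.
lane 5 must be 6 (only option left). Remove 6 from lane 1, lane 3.
lane 3's domain is down to {2}, so lane 3 = 2.
No further eliminations apply; lane 4 can still be any of 3, 7, 8.

3, 7, 8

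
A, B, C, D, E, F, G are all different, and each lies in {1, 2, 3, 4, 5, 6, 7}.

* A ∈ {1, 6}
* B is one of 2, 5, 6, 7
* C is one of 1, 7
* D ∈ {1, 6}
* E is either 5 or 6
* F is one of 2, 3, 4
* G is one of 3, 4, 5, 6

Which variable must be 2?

The 2 variables A and D are confined to {1, 6}, which locks those values in; drop them from B, C, E, G.
C has just one choice, so C = 7. Eliminate 7 elsewhere: B.
That leaves E = 5. Strike 5 from B, G.
So 2 goes to B.

B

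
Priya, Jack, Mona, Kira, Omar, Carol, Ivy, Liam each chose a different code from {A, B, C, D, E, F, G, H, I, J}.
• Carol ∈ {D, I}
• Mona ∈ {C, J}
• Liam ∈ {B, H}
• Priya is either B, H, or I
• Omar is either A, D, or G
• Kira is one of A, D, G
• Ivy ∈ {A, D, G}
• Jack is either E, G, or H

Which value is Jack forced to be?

Kira, Omar, Ivy share exactly the 3 values {A, D, G}; by pigeonhole those values go to them, so strike A, D, G from Jack, Carol.
That leaves Carol = I. Strike I from Priya.
Priya and Liam share exactly the 2 values {B, H}; by pigeonhole those values go to them, so strike B, H from Jack.
So Jack = E.

E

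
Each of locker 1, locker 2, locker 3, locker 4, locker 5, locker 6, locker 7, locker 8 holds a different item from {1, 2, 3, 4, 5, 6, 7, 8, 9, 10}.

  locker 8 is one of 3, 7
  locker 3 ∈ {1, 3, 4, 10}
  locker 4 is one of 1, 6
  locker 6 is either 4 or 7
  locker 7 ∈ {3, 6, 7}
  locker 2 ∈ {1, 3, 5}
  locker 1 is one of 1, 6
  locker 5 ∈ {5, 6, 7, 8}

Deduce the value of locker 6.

4

The 8 variables draw from only 8 values {1, 3, 4, 5, 6, 7, 8, 10}, so each is used; only locker 5 can be 8, hence locker 5 = 8.
The 7 still-open variables draw from only 7 values {1, 3, 4, 5, 6, 7, 10}, so each is used; only locker 2 can be 5, hence locker 2 = 5.
Among the 6 still-open variables, 10 fits only locker 3 (and all 6 values in {1, 3, 4, 6, 7, 10} must be used), so locker 3 = 10.
The 5 still-open variables together cover exactly {1, 3, 4, 6, 7} — 5 values for 5 variables — and 4 appears only in locker 6's list, so locker 6 = 4.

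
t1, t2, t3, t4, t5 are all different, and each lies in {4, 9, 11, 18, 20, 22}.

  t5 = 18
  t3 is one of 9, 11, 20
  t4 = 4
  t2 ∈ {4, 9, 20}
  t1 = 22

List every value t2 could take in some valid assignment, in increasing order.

t1 must be 22 (only option left).
t4's domain is down to {4}, so t4 = 4. Remove 4 from t2.
That leaves t5 = 18.
No further eliminations apply; t2 can still be any of 9, 20.

9, 20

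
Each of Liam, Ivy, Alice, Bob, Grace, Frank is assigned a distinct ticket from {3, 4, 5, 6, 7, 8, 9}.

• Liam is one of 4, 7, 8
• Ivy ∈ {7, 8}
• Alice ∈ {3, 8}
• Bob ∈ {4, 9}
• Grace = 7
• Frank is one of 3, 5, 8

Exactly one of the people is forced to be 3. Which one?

Alice

Grace must be 7 (only option left). Remove 7 from Liam, Ivy.
Ivy must be 8 (only option left). Remove 8 from Liam, Alice, Frank.
So 3 goes to Alice.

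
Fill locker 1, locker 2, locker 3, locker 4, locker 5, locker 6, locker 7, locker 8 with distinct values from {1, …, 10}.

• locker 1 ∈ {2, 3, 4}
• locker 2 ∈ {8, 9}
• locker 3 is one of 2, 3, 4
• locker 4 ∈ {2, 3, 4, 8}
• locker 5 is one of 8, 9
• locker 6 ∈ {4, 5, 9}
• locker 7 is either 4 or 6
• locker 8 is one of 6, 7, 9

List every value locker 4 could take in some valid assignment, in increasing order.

2, 3, 4

Among the 8 variables, 5 fits only locker 6 (and all 8 values in {2, 3, 4, 5, 6, 7, 8, 9} must be used), so locker 6 = 5.
The 7 still-open variables draw from only 7 values {2, 3, 4, 6, 7, 8, 9}, so each is used; only locker 8 can be 7, hence locker 8 = 7.
The 6 still-open variables together cover exactly {2, 3, 4, 6, 8, 9} — 6 values for 6 variables — and 6 appears only in locker 7's list, so locker 7 = 6.
locker 2 and locker 5 share exactly the 2 values {8, 9}; by pigeonhole those values go to them, so strike 8, 9 from locker 4.
No further eliminations apply; locker 4 can still be any of 2, 3, 4.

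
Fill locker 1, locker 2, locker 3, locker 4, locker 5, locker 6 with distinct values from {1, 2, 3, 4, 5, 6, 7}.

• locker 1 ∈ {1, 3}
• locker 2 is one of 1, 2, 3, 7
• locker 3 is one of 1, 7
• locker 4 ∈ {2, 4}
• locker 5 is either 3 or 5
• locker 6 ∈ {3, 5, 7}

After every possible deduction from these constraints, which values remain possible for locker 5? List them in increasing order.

3, 5

The 6 variables together cover exactly {1, 2, 3, 4, 5, 7} — 6 values for 6 variables — and 4 appears only in locker 4's list, so locker 4 = 4.
The 5 still-open variables draw from only 5 values {1, 2, 3, 5, 7}, so each is used; only locker 2 can be 2, hence locker 2 = 2.
No further eliminations apply; locker 5 can still be any of 3, 5.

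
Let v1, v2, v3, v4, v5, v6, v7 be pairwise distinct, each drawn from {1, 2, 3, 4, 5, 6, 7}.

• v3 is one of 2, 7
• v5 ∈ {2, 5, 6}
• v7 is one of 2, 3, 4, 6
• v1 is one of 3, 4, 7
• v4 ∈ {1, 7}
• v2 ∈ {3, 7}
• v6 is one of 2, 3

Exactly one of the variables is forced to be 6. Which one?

v7

Among the 7 variables, 1 fits only v4 (and all 7 values in {1, 2, 3, 4, 5, 6, 7} must be used), so v4 = 1.
The 6 still-open variables together cover exactly {2, 3, 4, 5, 6, 7} — 6 values for 6 variables — and 5 appears only in v5's list, so v5 = 5.
The 5 still-open variables together cover exactly {2, 3, 4, 6, 7} — 5 values for 5 variables — and 6 appears only in v7's list, so v7 = 6.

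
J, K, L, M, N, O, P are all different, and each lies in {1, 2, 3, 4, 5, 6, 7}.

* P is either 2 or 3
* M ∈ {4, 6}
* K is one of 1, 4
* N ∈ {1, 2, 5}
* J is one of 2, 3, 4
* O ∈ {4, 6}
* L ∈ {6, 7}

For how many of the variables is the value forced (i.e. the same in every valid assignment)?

3

Among the 7 variables, 5 fits only N (and all 7 values in {1, 2, 3, 4, 5, 6, 7} must be used), so N = 5.
The 6 still-open variables together cover exactly {1, 2, 3, 4, 6, 7} — 6 values for 6 variables — and 1 appears only in K's list, so K = 1.
The 5 still-open variables draw from only 5 values {2, 3, 4, 6, 7}, so each is used; only L can be 7, hence L = 7.
The 2 variables M and O are confined to {4, 6}, which locks those values in; drop them from J.
Determined: K=1, L=7, N=5. The other variables each still have more than one consistent value. That makes 3.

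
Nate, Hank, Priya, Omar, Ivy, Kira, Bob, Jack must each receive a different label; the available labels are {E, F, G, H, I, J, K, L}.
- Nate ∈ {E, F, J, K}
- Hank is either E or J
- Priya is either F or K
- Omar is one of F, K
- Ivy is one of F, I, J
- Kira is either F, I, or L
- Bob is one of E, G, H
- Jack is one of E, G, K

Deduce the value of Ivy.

The 8 variables together cover exactly {E, F, G, H, I, J, K, L} — 8 values for 8 variables — and H appears only in Bob's list, so Bob = H.
The 7 still-open variables together cover exactly {E, F, G, I, J, K, L} — 7 values for 7 variables — and G appears only in Jack's list, so Jack = G.
Among the 6 still-open variables, L fits only Kira (and all 6 values in {E, F, I, J, K, L} must be used), so Kira = L.
Among the 5 still-open variables, I fits only Ivy (and all 5 values in {E, F, I, J, K} must be used), so Ivy = I.

I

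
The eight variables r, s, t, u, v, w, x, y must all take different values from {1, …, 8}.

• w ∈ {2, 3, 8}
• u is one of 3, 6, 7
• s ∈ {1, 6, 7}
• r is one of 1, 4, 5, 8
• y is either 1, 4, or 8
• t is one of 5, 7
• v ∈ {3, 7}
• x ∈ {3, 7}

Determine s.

The 8 variables together cover exactly {1, 2, 3, 4, 5, 6, 7, 8} — 8 values for 8 variables — and 2 appears only in w's list, so w = 2.
v and x between them cover only {3, 7} — a naked pair. Remove those values from s, t, u.
t must be 5 (only option left). Remove 5 from r.
u's domain is down to {6}, so u = 6. Remove 6 from s.
So s = 1.

1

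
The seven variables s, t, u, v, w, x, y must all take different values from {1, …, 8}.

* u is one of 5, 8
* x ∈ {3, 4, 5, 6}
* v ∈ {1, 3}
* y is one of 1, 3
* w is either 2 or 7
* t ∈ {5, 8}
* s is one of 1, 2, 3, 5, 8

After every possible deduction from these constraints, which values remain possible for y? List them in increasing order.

The 2 variables t and u are confined to {5, 8}, which locks those values in; drop them from s, x.
The 2 variables v and y are confined to {1, 3}, which locks those values in; drop them from s, x.
That leaves s = 2. Strike 2 from w.
That leaves w = 7.
No further eliminations apply; y can still be any of 1, 3.

1, 3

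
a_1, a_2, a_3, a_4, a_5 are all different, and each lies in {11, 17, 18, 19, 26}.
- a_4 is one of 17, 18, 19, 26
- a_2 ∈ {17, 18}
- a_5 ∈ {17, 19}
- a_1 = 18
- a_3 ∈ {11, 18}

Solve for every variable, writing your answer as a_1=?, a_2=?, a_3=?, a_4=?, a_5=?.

a_1 must be 18 (only option left). So a_2, a_3, a_4 can't be 18.
a_2's domain is down to {17}, so a_2 = 17. Eliminate 17 elsewhere: a_4, a_5.
a_3 has just one choice, so a_3 = 11.
a_5 must be 19 (only option left). Eliminate 19 elsewhere: a_4.
That leaves a_4 = 26.

a_1=18, a_2=17, a_3=11, a_4=26, a_5=19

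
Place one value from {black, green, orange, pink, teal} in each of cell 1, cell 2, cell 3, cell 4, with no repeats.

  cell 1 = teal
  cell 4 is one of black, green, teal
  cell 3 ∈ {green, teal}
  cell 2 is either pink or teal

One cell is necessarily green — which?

cell 3

cell 1's domain is down to {teal}, so cell 1 = teal. So cell 2, cell 3, cell 4 can't be teal.
So green goes to cell 3.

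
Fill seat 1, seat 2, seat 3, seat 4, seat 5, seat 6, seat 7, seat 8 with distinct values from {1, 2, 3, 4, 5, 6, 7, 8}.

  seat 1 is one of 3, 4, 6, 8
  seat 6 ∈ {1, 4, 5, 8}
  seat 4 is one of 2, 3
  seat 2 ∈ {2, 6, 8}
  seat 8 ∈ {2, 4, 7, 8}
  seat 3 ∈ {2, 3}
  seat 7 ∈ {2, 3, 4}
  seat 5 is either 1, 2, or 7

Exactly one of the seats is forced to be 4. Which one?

seat 7

The 8 variables draw from only 8 values {1, 2, 3, 4, 5, 6, 7, 8}, so each is used; only seat 6 can be 5, hence seat 6 = 5.
The 7 still-open variables together cover exactly {1, 2, 3, 4, 6, 7, 8} — 7 values for 7 variables — and 1 appears only in seat 5's list, so seat 5 = 1.
The 6 still-open variables draw from only 6 values {2, 3, 4, 6, 7, 8}, so each is used; only seat 8 can be 7, hence seat 8 = 7.
The 2 variables seat 3 and seat 4 are confined to {2, 3}, which locks those values in; drop them from seat 1, seat 2, seat 7.
So 4 goes to seat 7.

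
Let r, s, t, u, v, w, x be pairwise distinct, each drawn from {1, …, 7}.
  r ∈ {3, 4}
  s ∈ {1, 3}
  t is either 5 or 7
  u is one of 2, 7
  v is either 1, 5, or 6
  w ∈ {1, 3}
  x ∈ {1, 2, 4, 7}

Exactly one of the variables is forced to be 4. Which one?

r

The 7 variables draw from only 7 values {1, 2, 3, 4, 5, 6, 7}, so each is used; only v can be 6, hence v = 6.
Among the 6 still-open variables, 5 fits only t (and all 6 values in {1, 2, 3, 4, 5, 7} must be used), so t = 5.
The 2 variables s and w are confined to {1, 3}, which locks those values in; drop them from r, x.
So 4 goes to r.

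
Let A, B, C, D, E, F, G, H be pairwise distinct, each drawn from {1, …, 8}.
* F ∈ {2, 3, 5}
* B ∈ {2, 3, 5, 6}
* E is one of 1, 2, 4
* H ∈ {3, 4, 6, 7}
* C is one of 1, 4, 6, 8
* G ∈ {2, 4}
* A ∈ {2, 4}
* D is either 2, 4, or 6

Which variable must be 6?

D

The 8 variables together cover exactly {1, 2, 3, 4, 5, 6, 7, 8} — 8 values for 8 variables — and 7 appears only in H's list, so H = 7.
The 7 still-open variables draw from only 7 values {1, 2, 3, 4, 5, 6, 8}, so each is used; only C can be 8, hence C = 8.
The 6 still-open variables draw from only 6 values {1, 2, 3, 4, 5, 6}, so each is used; only E can be 1, hence E = 1.
A and G between them cover only {2, 4} — a naked pair. Remove those values from B, D, F.
So 6 goes to D.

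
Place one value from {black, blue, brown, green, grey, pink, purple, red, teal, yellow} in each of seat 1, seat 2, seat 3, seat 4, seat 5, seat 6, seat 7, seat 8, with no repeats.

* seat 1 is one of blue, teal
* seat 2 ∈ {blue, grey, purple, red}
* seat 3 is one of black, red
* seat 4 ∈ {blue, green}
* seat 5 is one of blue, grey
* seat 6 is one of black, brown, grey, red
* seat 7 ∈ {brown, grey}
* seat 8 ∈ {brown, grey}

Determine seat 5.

blue

The 8 variables together cover exactly {black, blue, brown, green, grey, purple, red, teal} — 8 values for 8 variables — and green appears only in seat 4's list, so seat 4 = green.
The 7 still-open variables draw from only 7 values {black, blue, brown, grey, purple, red, teal}, so each is used; only seat 2 can be purple, hence seat 2 = purple.
The 6 still-open variables together cover exactly {black, blue, brown, grey, red, teal} — 6 values for 6 variables — and teal appears only in seat 1's list, so seat 1 = teal.
The 5 still-open variables draw from only 5 values {black, blue, brown, grey, red}, so each is used; only seat 5 can be blue, hence seat 5 = blue.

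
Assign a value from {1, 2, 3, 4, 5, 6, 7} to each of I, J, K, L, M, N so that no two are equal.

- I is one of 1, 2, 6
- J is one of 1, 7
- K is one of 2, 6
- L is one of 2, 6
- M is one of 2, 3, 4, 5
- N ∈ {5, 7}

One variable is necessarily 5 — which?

K and L share exactly the 2 values {2, 6}; by pigeonhole those values go to them, so strike 2, 6 from I, M.
That leaves I = 1. Remove 1 from J.
J has just one choice, so J = 7. Eliminate 7 elsewhere: N.
So 5 goes to N.

N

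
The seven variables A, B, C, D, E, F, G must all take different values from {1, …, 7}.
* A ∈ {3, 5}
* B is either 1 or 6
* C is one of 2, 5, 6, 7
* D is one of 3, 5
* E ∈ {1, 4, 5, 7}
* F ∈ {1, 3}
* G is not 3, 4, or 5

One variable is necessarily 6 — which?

The 7 variables together cover exactly {1, 2, 3, 4, 5, 6, 7} — 7 values for 7 variables — and 4 appears only in E's list, so E = 4.
A and D between them cover only {3, 5} — a naked pair. Remove those values from C, F.
F has just one choice, so F = 1. Strike 1 from B, G.
So 6 goes to B.

B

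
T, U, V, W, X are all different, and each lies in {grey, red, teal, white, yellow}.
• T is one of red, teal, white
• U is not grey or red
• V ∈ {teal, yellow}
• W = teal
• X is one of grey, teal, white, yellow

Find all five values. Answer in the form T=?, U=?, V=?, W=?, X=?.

W's domain is down to {teal}, so W = teal. Eliminate teal elsewhere: T, U, V, X.
V must be yellow (only option left). Strike yellow from U, X.
That leaves U = white. Eliminate white elsewhere: T, X.
That leaves X = grey.
That leaves T = red.

T=red, U=white, V=yellow, W=teal, X=grey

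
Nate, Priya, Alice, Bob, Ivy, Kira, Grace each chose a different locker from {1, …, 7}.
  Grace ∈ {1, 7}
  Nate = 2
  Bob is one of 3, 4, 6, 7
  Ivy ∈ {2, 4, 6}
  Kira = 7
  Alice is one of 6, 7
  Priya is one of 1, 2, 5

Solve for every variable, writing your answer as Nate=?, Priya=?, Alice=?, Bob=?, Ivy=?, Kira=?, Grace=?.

Nate's domain is down to {2}, so Nate = 2. Remove 2 from Priya, Ivy.
Kira has just one choice, so Kira = 7. Strike 7 from Alice, Bob, Grace.
Grace has just one choice, so Grace = 1. Remove 1 from Priya.
Priya has just one choice, so Priya = 5.
Alice must be 6 (only option left). Eliminate 6 elsewhere: Bob, Ivy.
Ivy must be 4 (only option left). Eliminate 4 elsewhere: Bob.
That leaves Bob = 3.

Nate=2, Priya=5, Alice=6, Bob=3, Ivy=4, Kira=7, Grace=1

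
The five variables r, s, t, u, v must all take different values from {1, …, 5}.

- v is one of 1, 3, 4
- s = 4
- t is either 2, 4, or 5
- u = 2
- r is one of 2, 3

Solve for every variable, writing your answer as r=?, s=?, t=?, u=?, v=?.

s must be 4 (only option left). Eliminate 4 elsewhere: t, v.
u's domain is down to {2}, so u = 2. Eliminate 2 elsewhere: r, t.
r has just one choice, so r = 3. So v can't be 3.
t's domain is down to {5}, so t = 5.
v's domain is down to {1}, so v = 1.

r=3, s=4, t=5, u=2, v=1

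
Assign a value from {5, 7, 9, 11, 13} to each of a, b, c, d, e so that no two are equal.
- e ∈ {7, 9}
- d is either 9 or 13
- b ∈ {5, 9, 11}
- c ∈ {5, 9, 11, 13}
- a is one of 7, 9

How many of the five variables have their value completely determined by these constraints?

a and e between them cover only {7, 9} — a naked pair. Remove those values from b, c, d.
That leaves d = 13. Remove 13 from c.
Determined: d=13. The other variables each still have more than one consistent value. That makes 1.

1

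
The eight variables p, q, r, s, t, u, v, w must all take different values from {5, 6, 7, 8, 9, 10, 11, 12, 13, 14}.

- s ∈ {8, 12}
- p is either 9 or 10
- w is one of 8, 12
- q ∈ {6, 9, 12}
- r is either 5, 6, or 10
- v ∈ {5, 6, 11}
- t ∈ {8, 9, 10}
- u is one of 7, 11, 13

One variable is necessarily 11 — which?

The 2 variables s and w are confined to {8, 12}, which locks those values in; drop them from q, t.
p and t between them cover only {9, 10} — a naked pair. Remove those values from q, r.
q's domain is down to {6}, so q = 6. Strike 6 from r, v.
r must be 5 (only option left). Remove 5 from v.
So 11 goes to v.

v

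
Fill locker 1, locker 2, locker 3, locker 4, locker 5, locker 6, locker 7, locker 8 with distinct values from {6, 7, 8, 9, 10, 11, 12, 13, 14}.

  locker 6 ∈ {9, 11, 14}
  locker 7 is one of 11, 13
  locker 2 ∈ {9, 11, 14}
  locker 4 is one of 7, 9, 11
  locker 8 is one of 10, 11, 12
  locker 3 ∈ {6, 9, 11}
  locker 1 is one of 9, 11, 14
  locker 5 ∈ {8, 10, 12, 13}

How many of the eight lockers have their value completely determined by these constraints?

locker 1, locker 2, locker 6 between them cover only {9, 11, 14} — a naked triple. Remove those values from locker 3, locker 4, locker 7, locker 8.
locker 3 has just one choice, so locker 3 = 6.
locker 4's domain is down to {7}, so locker 4 = 7.
locker 7 has just one choice, so locker 7 = 13. So locker 5 can't be 13.
Determined: locker 3=6, locker 4=7, locker 7=13. The other lockers each still have more than one consistent value. That makes 3.

3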